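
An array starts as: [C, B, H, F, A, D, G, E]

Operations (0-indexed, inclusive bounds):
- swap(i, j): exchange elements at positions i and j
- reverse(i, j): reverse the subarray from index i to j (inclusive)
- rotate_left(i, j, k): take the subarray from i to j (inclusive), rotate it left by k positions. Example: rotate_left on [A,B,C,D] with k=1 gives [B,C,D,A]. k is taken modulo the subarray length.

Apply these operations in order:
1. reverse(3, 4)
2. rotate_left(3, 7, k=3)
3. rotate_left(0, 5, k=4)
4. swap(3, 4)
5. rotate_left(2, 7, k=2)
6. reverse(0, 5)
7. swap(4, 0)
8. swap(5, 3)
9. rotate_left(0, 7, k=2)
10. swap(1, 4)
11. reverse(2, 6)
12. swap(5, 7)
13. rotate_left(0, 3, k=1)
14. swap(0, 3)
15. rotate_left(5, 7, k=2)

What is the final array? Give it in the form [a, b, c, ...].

Answer: [G, A, H, C, E, B, F, D]

Derivation:
After 1 (reverse(3, 4)): [C, B, H, A, F, D, G, E]
After 2 (rotate_left(3, 7, k=3)): [C, B, H, G, E, A, F, D]
After 3 (rotate_left(0, 5, k=4)): [E, A, C, B, H, G, F, D]
After 4 (swap(3, 4)): [E, A, C, H, B, G, F, D]
After 5 (rotate_left(2, 7, k=2)): [E, A, B, G, F, D, C, H]
After 6 (reverse(0, 5)): [D, F, G, B, A, E, C, H]
After 7 (swap(4, 0)): [A, F, G, B, D, E, C, H]
After 8 (swap(5, 3)): [A, F, G, E, D, B, C, H]
After 9 (rotate_left(0, 7, k=2)): [G, E, D, B, C, H, A, F]
After 10 (swap(1, 4)): [G, C, D, B, E, H, A, F]
After 11 (reverse(2, 6)): [G, C, A, H, E, B, D, F]
After 12 (swap(5, 7)): [G, C, A, H, E, F, D, B]
After 13 (rotate_left(0, 3, k=1)): [C, A, H, G, E, F, D, B]
After 14 (swap(0, 3)): [G, A, H, C, E, F, D, B]
After 15 (rotate_left(5, 7, k=2)): [G, A, H, C, E, B, F, D]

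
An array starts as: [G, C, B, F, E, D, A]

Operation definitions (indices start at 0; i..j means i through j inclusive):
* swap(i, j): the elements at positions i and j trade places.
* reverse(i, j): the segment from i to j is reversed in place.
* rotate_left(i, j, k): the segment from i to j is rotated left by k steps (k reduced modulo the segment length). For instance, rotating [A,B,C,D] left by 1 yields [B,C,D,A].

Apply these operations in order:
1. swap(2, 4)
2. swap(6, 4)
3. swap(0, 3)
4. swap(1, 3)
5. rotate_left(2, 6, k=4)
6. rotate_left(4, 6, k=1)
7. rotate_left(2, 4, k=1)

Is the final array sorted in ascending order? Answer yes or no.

After 1 (swap(2, 4)): [G, C, E, F, B, D, A]
After 2 (swap(6, 4)): [G, C, E, F, A, D, B]
After 3 (swap(0, 3)): [F, C, E, G, A, D, B]
After 4 (swap(1, 3)): [F, G, E, C, A, D, B]
After 5 (rotate_left(2, 6, k=4)): [F, G, B, E, C, A, D]
After 6 (rotate_left(4, 6, k=1)): [F, G, B, E, A, D, C]
After 7 (rotate_left(2, 4, k=1)): [F, G, E, A, B, D, C]

Answer: no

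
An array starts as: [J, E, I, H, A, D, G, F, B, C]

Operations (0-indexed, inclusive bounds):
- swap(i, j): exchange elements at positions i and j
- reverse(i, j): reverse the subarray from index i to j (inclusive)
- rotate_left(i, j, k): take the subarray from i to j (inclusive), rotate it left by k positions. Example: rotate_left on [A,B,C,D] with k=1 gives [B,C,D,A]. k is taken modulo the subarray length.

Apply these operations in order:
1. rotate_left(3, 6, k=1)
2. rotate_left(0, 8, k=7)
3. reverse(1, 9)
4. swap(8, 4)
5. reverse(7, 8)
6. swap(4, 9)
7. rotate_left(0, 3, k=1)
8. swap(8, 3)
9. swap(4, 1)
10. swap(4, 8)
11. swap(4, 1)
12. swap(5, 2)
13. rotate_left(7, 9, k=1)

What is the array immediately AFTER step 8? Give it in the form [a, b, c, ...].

After 1 (rotate_left(3, 6, k=1)): [J, E, I, A, D, G, H, F, B, C]
After 2 (rotate_left(0, 8, k=7)): [F, B, J, E, I, A, D, G, H, C]
After 3 (reverse(1, 9)): [F, C, H, G, D, A, I, E, J, B]
After 4 (swap(8, 4)): [F, C, H, G, J, A, I, E, D, B]
After 5 (reverse(7, 8)): [F, C, H, G, J, A, I, D, E, B]
After 6 (swap(4, 9)): [F, C, H, G, B, A, I, D, E, J]
After 7 (rotate_left(0, 3, k=1)): [C, H, G, F, B, A, I, D, E, J]
After 8 (swap(8, 3)): [C, H, G, E, B, A, I, D, F, J]

Answer: [C, H, G, E, B, A, I, D, F, J]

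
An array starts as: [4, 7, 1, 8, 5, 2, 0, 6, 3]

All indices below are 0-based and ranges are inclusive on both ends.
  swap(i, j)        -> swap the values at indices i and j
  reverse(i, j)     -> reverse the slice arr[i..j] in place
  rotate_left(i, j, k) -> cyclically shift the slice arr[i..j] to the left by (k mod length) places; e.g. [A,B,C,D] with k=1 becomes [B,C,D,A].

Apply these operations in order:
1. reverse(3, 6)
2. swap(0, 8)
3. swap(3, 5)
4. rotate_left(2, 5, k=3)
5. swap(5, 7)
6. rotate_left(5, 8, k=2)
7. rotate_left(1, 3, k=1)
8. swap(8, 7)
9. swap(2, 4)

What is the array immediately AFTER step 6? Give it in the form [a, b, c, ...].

Answer: [3, 7, 0, 1, 5, 2, 4, 6, 8]

Derivation:
After 1 (reverse(3, 6)): [4, 7, 1, 0, 2, 5, 8, 6, 3]
After 2 (swap(0, 8)): [3, 7, 1, 0, 2, 5, 8, 6, 4]
After 3 (swap(3, 5)): [3, 7, 1, 5, 2, 0, 8, 6, 4]
After 4 (rotate_left(2, 5, k=3)): [3, 7, 0, 1, 5, 2, 8, 6, 4]
After 5 (swap(5, 7)): [3, 7, 0, 1, 5, 6, 8, 2, 4]
After 6 (rotate_left(5, 8, k=2)): [3, 7, 0, 1, 5, 2, 4, 6, 8]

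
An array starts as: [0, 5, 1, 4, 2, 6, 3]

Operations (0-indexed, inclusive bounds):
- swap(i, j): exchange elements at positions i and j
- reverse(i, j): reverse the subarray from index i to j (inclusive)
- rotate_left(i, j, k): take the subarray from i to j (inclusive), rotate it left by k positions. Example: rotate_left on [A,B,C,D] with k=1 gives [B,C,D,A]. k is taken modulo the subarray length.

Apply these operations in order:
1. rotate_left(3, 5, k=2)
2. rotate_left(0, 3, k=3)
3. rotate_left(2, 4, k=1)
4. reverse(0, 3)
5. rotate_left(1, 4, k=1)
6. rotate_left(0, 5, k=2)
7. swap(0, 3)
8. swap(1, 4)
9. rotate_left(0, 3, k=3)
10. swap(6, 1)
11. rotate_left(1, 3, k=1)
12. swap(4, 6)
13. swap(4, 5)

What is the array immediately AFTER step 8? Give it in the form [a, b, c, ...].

Answer: [2, 4, 1, 6, 5, 0, 3]

Derivation:
After 1 (rotate_left(3, 5, k=2)): [0, 5, 1, 6, 4, 2, 3]
After 2 (rotate_left(0, 3, k=3)): [6, 0, 5, 1, 4, 2, 3]
After 3 (rotate_left(2, 4, k=1)): [6, 0, 1, 4, 5, 2, 3]
After 4 (reverse(0, 3)): [4, 1, 0, 6, 5, 2, 3]
After 5 (rotate_left(1, 4, k=1)): [4, 0, 6, 5, 1, 2, 3]
After 6 (rotate_left(0, 5, k=2)): [6, 5, 1, 2, 4, 0, 3]
After 7 (swap(0, 3)): [2, 5, 1, 6, 4, 0, 3]
After 8 (swap(1, 4)): [2, 4, 1, 6, 5, 0, 3]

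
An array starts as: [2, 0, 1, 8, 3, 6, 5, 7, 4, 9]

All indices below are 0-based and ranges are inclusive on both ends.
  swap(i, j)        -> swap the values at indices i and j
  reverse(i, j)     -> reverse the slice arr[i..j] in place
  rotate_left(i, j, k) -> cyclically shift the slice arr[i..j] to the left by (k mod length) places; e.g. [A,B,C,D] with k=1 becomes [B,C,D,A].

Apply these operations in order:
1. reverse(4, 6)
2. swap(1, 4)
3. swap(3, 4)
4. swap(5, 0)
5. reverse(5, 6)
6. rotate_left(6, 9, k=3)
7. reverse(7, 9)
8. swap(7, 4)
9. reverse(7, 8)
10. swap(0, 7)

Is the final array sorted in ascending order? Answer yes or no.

Answer: no

Derivation:
After 1 (reverse(4, 6)): [2, 0, 1, 8, 5, 6, 3, 7, 4, 9]
After 2 (swap(1, 4)): [2, 5, 1, 8, 0, 6, 3, 7, 4, 9]
After 3 (swap(3, 4)): [2, 5, 1, 0, 8, 6, 3, 7, 4, 9]
After 4 (swap(5, 0)): [6, 5, 1, 0, 8, 2, 3, 7, 4, 9]
After 5 (reverse(5, 6)): [6, 5, 1, 0, 8, 3, 2, 7, 4, 9]
After 6 (rotate_left(6, 9, k=3)): [6, 5, 1, 0, 8, 3, 9, 2, 7, 4]
After 7 (reverse(7, 9)): [6, 5, 1, 0, 8, 3, 9, 4, 7, 2]
After 8 (swap(7, 4)): [6, 5, 1, 0, 4, 3, 9, 8, 7, 2]
After 9 (reverse(7, 8)): [6, 5, 1, 0, 4, 3, 9, 7, 8, 2]
After 10 (swap(0, 7)): [7, 5, 1, 0, 4, 3, 9, 6, 8, 2]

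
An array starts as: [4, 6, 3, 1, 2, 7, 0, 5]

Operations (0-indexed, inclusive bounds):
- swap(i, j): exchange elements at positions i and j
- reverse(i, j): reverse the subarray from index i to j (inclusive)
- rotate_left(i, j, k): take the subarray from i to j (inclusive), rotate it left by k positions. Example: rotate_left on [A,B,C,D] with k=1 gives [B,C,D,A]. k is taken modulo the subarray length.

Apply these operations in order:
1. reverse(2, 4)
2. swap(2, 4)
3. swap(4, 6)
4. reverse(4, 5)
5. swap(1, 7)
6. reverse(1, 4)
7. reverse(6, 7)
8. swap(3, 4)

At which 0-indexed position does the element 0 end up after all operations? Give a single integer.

After 1 (reverse(2, 4)): [4, 6, 2, 1, 3, 7, 0, 5]
After 2 (swap(2, 4)): [4, 6, 3, 1, 2, 7, 0, 5]
After 3 (swap(4, 6)): [4, 6, 3, 1, 0, 7, 2, 5]
After 4 (reverse(4, 5)): [4, 6, 3, 1, 7, 0, 2, 5]
After 5 (swap(1, 7)): [4, 5, 3, 1, 7, 0, 2, 6]
After 6 (reverse(1, 4)): [4, 7, 1, 3, 5, 0, 2, 6]
After 7 (reverse(6, 7)): [4, 7, 1, 3, 5, 0, 6, 2]
After 8 (swap(3, 4)): [4, 7, 1, 5, 3, 0, 6, 2]

Answer: 5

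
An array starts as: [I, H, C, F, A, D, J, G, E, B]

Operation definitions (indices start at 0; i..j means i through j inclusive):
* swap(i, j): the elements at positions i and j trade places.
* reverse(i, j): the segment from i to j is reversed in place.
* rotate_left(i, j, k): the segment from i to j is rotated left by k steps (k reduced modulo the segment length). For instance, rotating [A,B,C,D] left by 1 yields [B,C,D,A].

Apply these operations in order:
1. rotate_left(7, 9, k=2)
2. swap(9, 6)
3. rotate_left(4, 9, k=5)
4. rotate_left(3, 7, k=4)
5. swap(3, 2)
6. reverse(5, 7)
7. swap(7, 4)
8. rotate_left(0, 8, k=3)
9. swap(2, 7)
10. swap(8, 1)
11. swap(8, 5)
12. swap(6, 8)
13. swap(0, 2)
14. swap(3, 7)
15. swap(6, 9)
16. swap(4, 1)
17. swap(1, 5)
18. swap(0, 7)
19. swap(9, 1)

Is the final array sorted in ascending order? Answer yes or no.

After 1 (rotate_left(7, 9, k=2)): [I, H, C, F, A, D, J, B, G, E]
After 2 (swap(9, 6)): [I, H, C, F, A, D, E, B, G, J]
After 3 (rotate_left(4, 9, k=5)): [I, H, C, F, J, A, D, E, B, G]
After 4 (rotate_left(3, 7, k=4)): [I, H, C, E, F, J, A, D, B, G]
After 5 (swap(3, 2)): [I, H, E, C, F, J, A, D, B, G]
After 6 (reverse(5, 7)): [I, H, E, C, F, D, A, J, B, G]
After 7 (swap(7, 4)): [I, H, E, C, J, D, A, F, B, G]
After 8 (rotate_left(0, 8, k=3)): [C, J, D, A, F, B, I, H, E, G]
After 9 (swap(2, 7)): [C, J, H, A, F, B, I, D, E, G]
After 10 (swap(8, 1)): [C, E, H, A, F, B, I, D, J, G]
After 11 (swap(8, 5)): [C, E, H, A, F, J, I, D, B, G]
After 12 (swap(6, 8)): [C, E, H, A, F, J, B, D, I, G]
After 13 (swap(0, 2)): [H, E, C, A, F, J, B, D, I, G]
After 14 (swap(3, 7)): [H, E, C, D, F, J, B, A, I, G]
After 15 (swap(6, 9)): [H, E, C, D, F, J, G, A, I, B]
After 16 (swap(4, 1)): [H, F, C, D, E, J, G, A, I, B]
After 17 (swap(1, 5)): [H, J, C, D, E, F, G, A, I, B]
After 18 (swap(0, 7)): [A, J, C, D, E, F, G, H, I, B]
After 19 (swap(9, 1)): [A, B, C, D, E, F, G, H, I, J]

Answer: yes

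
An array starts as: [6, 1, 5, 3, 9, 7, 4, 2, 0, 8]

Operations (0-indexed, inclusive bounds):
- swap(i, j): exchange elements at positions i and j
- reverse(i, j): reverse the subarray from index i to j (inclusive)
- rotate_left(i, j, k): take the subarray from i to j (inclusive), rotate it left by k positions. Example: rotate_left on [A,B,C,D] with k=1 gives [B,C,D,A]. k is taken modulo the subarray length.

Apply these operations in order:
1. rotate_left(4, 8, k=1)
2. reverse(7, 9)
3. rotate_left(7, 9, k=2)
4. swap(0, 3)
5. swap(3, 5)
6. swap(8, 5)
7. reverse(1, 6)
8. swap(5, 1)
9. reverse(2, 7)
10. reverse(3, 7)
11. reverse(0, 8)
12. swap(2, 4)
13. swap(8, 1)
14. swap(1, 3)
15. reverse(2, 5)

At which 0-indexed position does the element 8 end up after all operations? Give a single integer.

After 1 (rotate_left(4, 8, k=1)): [6, 1, 5, 3, 7, 4, 2, 0, 9, 8]
After 2 (reverse(7, 9)): [6, 1, 5, 3, 7, 4, 2, 8, 9, 0]
After 3 (rotate_left(7, 9, k=2)): [6, 1, 5, 3, 7, 4, 2, 0, 8, 9]
After 4 (swap(0, 3)): [3, 1, 5, 6, 7, 4, 2, 0, 8, 9]
After 5 (swap(3, 5)): [3, 1, 5, 4, 7, 6, 2, 0, 8, 9]
After 6 (swap(8, 5)): [3, 1, 5, 4, 7, 8, 2, 0, 6, 9]
After 7 (reverse(1, 6)): [3, 2, 8, 7, 4, 5, 1, 0, 6, 9]
After 8 (swap(5, 1)): [3, 5, 8, 7, 4, 2, 1, 0, 6, 9]
After 9 (reverse(2, 7)): [3, 5, 0, 1, 2, 4, 7, 8, 6, 9]
After 10 (reverse(3, 7)): [3, 5, 0, 8, 7, 4, 2, 1, 6, 9]
After 11 (reverse(0, 8)): [6, 1, 2, 4, 7, 8, 0, 5, 3, 9]
After 12 (swap(2, 4)): [6, 1, 7, 4, 2, 8, 0, 5, 3, 9]
After 13 (swap(8, 1)): [6, 3, 7, 4, 2, 8, 0, 5, 1, 9]
After 14 (swap(1, 3)): [6, 4, 7, 3, 2, 8, 0, 5, 1, 9]
After 15 (reverse(2, 5)): [6, 4, 8, 2, 3, 7, 0, 5, 1, 9]

Answer: 2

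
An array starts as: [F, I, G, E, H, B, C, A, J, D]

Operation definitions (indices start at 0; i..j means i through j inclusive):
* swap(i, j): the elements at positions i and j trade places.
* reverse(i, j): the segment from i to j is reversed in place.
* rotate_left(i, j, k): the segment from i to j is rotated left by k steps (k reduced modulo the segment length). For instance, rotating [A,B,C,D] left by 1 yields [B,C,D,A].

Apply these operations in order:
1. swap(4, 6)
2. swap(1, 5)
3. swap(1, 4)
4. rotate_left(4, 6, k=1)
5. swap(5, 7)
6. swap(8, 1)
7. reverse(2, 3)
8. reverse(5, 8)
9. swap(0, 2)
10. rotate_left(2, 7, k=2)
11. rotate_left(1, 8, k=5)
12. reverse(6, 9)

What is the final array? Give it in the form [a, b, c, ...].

Answer: [E, F, G, A, J, I, D, B, H, C]

Derivation:
After 1 (swap(4, 6)): [F, I, G, E, C, B, H, A, J, D]
After 2 (swap(1, 5)): [F, B, G, E, C, I, H, A, J, D]
After 3 (swap(1, 4)): [F, C, G, E, B, I, H, A, J, D]
After 4 (rotate_left(4, 6, k=1)): [F, C, G, E, I, H, B, A, J, D]
After 5 (swap(5, 7)): [F, C, G, E, I, A, B, H, J, D]
After 6 (swap(8, 1)): [F, J, G, E, I, A, B, H, C, D]
After 7 (reverse(2, 3)): [F, J, E, G, I, A, B, H, C, D]
After 8 (reverse(5, 8)): [F, J, E, G, I, C, H, B, A, D]
After 9 (swap(0, 2)): [E, J, F, G, I, C, H, B, A, D]
After 10 (rotate_left(2, 7, k=2)): [E, J, I, C, H, B, F, G, A, D]
After 11 (rotate_left(1, 8, k=5)): [E, F, G, A, J, I, C, H, B, D]
After 12 (reverse(6, 9)): [E, F, G, A, J, I, D, B, H, C]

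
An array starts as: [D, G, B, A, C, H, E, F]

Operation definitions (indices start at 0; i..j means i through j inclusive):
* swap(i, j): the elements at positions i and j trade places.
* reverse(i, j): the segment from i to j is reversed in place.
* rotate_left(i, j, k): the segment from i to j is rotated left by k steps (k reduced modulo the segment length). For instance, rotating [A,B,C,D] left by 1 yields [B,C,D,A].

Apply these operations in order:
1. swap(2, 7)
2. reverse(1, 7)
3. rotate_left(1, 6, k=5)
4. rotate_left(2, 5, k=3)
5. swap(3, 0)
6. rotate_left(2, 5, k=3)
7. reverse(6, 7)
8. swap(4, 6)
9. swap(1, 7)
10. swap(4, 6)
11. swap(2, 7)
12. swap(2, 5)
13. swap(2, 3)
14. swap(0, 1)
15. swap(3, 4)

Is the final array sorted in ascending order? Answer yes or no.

After 1 (swap(2, 7)): [D, G, F, A, C, H, E, B]
After 2 (reverse(1, 7)): [D, B, E, H, C, A, F, G]
After 3 (rotate_left(1, 6, k=5)): [D, F, B, E, H, C, A, G]
After 4 (rotate_left(2, 5, k=3)): [D, F, C, B, E, H, A, G]
After 5 (swap(3, 0)): [B, F, C, D, E, H, A, G]
After 6 (rotate_left(2, 5, k=3)): [B, F, H, C, D, E, A, G]
After 7 (reverse(6, 7)): [B, F, H, C, D, E, G, A]
After 8 (swap(4, 6)): [B, F, H, C, G, E, D, A]
After 9 (swap(1, 7)): [B, A, H, C, G, E, D, F]
After 10 (swap(4, 6)): [B, A, H, C, D, E, G, F]
After 11 (swap(2, 7)): [B, A, F, C, D, E, G, H]
After 12 (swap(2, 5)): [B, A, E, C, D, F, G, H]
After 13 (swap(2, 3)): [B, A, C, E, D, F, G, H]
After 14 (swap(0, 1)): [A, B, C, E, D, F, G, H]
After 15 (swap(3, 4)): [A, B, C, D, E, F, G, H]

Answer: yes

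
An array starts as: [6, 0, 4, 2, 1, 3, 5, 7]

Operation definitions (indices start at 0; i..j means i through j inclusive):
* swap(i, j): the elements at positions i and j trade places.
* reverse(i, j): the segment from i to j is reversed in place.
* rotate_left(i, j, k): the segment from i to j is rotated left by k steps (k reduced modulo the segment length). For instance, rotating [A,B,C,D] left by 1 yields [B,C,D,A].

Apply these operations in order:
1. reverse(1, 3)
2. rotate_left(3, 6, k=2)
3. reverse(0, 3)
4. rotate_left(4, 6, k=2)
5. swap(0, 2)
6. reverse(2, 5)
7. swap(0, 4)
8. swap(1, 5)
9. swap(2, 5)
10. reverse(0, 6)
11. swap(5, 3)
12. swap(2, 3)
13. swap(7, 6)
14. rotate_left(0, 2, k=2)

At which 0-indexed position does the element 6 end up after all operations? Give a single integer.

After 1 (reverse(1, 3)): [6, 2, 4, 0, 1, 3, 5, 7]
After 2 (rotate_left(3, 6, k=2)): [6, 2, 4, 3, 5, 0, 1, 7]
After 3 (reverse(0, 3)): [3, 4, 2, 6, 5, 0, 1, 7]
After 4 (rotate_left(4, 6, k=2)): [3, 4, 2, 6, 1, 5, 0, 7]
After 5 (swap(0, 2)): [2, 4, 3, 6, 1, 5, 0, 7]
After 6 (reverse(2, 5)): [2, 4, 5, 1, 6, 3, 0, 7]
After 7 (swap(0, 4)): [6, 4, 5, 1, 2, 3, 0, 7]
After 8 (swap(1, 5)): [6, 3, 5, 1, 2, 4, 0, 7]
After 9 (swap(2, 5)): [6, 3, 4, 1, 2, 5, 0, 7]
After 10 (reverse(0, 6)): [0, 5, 2, 1, 4, 3, 6, 7]
After 11 (swap(5, 3)): [0, 5, 2, 3, 4, 1, 6, 7]
After 12 (swap(2, 3)): [0, 5, 3, 2, 4, 1, 6, 7]
After 13 (swap(7, 6)): [0, 5, 3, 2, 4, 1, 7, 6]
After 14 (rotate_left(0, 2, k=2)): [3, 0, 5, 2, 4, 1, 7, 6]

Answer: 7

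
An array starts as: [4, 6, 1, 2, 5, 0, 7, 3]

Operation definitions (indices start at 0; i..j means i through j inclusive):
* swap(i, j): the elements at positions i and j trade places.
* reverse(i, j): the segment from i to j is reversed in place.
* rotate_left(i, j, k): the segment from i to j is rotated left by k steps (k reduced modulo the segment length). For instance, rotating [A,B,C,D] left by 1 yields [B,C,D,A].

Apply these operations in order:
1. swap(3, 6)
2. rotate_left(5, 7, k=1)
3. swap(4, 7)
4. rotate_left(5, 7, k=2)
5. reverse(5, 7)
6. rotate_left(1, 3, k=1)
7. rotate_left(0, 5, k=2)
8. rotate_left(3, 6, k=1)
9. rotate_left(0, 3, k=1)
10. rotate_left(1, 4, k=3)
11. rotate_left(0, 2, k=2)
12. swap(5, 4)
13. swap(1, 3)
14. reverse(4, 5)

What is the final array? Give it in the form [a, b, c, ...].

After 1 (swap(3, 6)): [4, 6, 1, 7, 5, 0, 2, 3]
After 2 (rotate_left(5, 7, k=1)): [4, 6, 1, 7, 5, 2, 3, 0]
After 3 (swap(4, 7)): [4, 6, 1, 7, 0, 2, 3, 5]
After 4 (rotate_left(5, 7, k=2)): [4, 6, 1, 7, 0, 5, 2, 3]
After 5 (reverse(5, 7)): [4, 6, 1, 7, 0, 3, 2, 5]
After 6 (rotate_left(1, 3, k=1)): [4, 1, 7, 6, 0, 3, 2, 5]
After 7 (rotate_left(0, 5, k=2)): [7, 6, 0, 3, 4, 1, 2, 5]
After 8 (rotate_left(3, 6, k=1)): [7, 6, 0, 4, 1, 2, 3, 5]
After 9 (rotate_left(0, 3, k=1)): [6, 0, 4, 7, 1, 2, 3, 5]
After 10 (rotate_left(1, 4, k=3)): [6, 1, 0, 4, 7, 2, 3, 5]
After 11 (rotate_left(0, 2, k=2)): [0, 6, 1, 4, 7, 2, 3, 5]
After 12 (swap(5, 4)): [0, 6, 1, 4, 2, 7, 3, 5]
After 13 (swap(1, 3)): [0, 4, 1, 6, 2, 7, 3, 5]
After 14 (reverse(4, 5)): [0, 4, 1, 6, 7, 2, 3, 5]

Answer: [0, 4, 1, 6, 7, 2, 3, 5]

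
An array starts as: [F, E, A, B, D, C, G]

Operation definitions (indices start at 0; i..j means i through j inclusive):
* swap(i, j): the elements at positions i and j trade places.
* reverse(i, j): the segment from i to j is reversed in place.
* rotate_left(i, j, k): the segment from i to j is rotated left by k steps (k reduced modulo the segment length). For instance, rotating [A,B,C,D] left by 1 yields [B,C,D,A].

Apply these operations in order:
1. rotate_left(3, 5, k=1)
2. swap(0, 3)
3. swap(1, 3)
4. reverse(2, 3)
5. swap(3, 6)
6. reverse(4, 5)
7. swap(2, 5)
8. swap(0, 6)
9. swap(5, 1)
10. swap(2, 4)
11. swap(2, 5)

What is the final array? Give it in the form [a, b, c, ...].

After 1 (rotate_left(3, 5, k=1)): [F, E, A, D, C, B, G]
After 2 (swap(0, 3)): [D, E, A, F, C, B, G]
After 3 (swap(1, 3)): [D, F, A, E, C, B, G]
After 4 (reverse(2, 3)): [D, F, E, A, C, B, G]
After 5 (swap(3, 6)): [D, F, E, G, C, B, A]
After 6 (reverse(4, 5)): [D, F, E, G, B, C, A]
After 7 (swap(2, 5)): [D, F, C, G, B, E, A]
After 8 (swap(0, 6)): [A, F, C, G, B, E, D]
After 9 (swap(5, 1)): [A, E, C, G, B, F, D]
After 10 (swap(2, 4)): [A, E, B, G, C, F, D]
After 11 (swap(2, 5)): [A, E, F, G, C, B, D]

Answer: [A, E, F, G, C, B, D]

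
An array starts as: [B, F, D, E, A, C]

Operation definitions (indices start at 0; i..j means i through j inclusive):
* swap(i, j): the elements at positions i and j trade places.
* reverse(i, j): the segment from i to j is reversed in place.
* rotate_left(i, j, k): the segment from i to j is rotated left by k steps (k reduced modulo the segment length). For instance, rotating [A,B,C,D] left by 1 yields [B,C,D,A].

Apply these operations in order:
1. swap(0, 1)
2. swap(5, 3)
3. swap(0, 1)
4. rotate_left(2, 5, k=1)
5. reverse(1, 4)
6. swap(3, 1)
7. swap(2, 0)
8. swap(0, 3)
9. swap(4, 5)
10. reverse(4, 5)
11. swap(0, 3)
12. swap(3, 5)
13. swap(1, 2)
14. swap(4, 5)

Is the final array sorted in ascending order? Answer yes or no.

After 1 (swap(0, 1)): [F, B, D, E, A, C]
After 2 (swap(5, 3)): [F, B, D, C, A, E]
After 3 (swap(0, 1)): [B, F, D, C, A, E]
After 4 (rotate_left(2, 5, k=1)): [B, F, C, A, E, D]
After 5 (reverse(1, 4)): [B, E, A, C, F, D]
After 6 (swap(3, 1)): [B, C, A, E, F, D]
After 7 (swap(2, 0)): [A, C, B, E, F, D]
After 8 (swap(0, 3)): [E, C, B, A, F, D]
After 9 (swap(4, 5)): [E, C, B, A, D, F]
After 10 (reverse(4, 5)): [E, C, B, A, F, D]
After 11 (swap(0, 3)): [A, C, B, E, F, D]
After 12 (swap(3, 5)): [A, C, B, D, F, E]
After 13 (swap(1, 2)): [A, B, C, D, F, E]
After 14 (swap(4, 5)): [A, B, C, D, E, F]

Answer: yes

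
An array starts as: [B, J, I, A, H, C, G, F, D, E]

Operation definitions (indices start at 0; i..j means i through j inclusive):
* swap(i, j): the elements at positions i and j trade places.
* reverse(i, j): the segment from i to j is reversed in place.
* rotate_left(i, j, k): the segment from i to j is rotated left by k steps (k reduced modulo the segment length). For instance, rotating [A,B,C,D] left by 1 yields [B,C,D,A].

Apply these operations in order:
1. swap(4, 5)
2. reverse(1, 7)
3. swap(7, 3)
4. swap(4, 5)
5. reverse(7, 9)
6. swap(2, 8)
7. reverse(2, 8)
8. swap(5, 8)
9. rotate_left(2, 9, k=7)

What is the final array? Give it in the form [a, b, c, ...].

Answer: [B, F, H, G, E, I, D, A, J, C]

Derivation:
After 1 (swap(4, 5)): [B, J, I, A, C, H, G, F, D, E]
After 2 (reverse(1, 7)): [B, F, G, H, C, A, I, J, D, E]
After 3 (swap(7, 3)): [B, F, G, J, C, A, I, H, D, E]
After 4 (swap(4, 5)): [B, F, G, J, A, C, I, H, D, E]
After 5 (reverse(7, 9)): [B, F, G, J, A, C, I, E, D, H]
After 6 (swap(2, 8)): [B, F, D, J, A, C, I, E, G, H]
After 7 (reverse(2, 8)): [B, F, G, E, I, C, A, J, D, H]
After 8 (swap(5, 8)): [B, F, G, E, I, D, A, J, C, H]
After 9 (rotate_left(2, 9, k=7)): [B, F, H, G, E, I, D, A, J, C]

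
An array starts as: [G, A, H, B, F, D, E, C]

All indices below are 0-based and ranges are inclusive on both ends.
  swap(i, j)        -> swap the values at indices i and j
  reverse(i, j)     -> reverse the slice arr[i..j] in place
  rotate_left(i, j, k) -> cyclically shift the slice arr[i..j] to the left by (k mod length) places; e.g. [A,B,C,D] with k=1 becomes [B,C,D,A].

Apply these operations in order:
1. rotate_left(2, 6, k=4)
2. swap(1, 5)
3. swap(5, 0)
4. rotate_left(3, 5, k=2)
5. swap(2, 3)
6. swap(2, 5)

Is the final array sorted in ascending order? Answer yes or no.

After 1 (rotate_left(2, 6, k=4)): [G, A, E, H, B, F, D, C]
After 2 (swap(1, 5)): [G, F, E, H, B, A, D, C]
After 3 (swap(5, 0)): [A, F, E, H, B, G, D, C]
After 4 (rotate_left(3, 5, k=2)): [A, F, E, G, H, B, D, C]
After 5 (swap(2, 3)): [A, F, G, E, H, B, D, C]
After 6 (swap(2, 5)): [A, F, B, E, H, G, D, C]

Answer: no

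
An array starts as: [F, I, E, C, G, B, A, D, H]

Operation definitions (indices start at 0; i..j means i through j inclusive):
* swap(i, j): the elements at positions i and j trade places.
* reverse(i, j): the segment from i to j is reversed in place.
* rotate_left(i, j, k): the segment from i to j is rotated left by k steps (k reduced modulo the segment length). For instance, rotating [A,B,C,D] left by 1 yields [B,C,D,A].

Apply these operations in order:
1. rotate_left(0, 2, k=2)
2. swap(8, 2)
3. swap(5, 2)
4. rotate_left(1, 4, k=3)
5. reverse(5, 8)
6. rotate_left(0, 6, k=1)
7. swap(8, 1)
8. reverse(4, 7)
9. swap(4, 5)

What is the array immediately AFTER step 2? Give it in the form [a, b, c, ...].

After 1 (rotate_left(0, 2, k=2)): [E, F, I, C, G, B, A, D, H]
After 2 (swap(8, 2)): [E, F, H, C, G, B, A, D, I]

Answer: [E, F, H, C, G, B, A, D, I]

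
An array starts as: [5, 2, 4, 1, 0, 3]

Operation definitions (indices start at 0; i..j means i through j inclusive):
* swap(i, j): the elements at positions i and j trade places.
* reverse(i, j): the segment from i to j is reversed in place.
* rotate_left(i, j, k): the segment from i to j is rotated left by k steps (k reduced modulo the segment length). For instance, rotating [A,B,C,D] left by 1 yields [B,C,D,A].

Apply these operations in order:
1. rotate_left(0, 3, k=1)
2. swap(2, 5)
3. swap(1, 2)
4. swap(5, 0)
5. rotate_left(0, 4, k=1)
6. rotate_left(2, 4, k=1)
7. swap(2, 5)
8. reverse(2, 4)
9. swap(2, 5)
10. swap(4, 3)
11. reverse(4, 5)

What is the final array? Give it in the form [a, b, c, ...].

Answer: [3, 4, 0, 2, 5, 1]

Derivation:
After 1 (rotate_left(0, 3, k=1)): [2, 4, 1, 5, 0, 3]
After 2 (swap(2, 5)): [2, 4, 3, 5, 0, 1]
After 3 (swap(1, 2)): [2, 3, 4, 5, 0, 1]
After 4 (swap(5, 0)): [1, 3, 4, 5, 0, 2]
After 5 (rotate_left(0, 4, k=1)): [3, 4, 5, 0, 1, 2]
After 6 (rotate_left(2, 4, k=1)): [3, 4, 0, 1, 5, 2]
After 7 (swap(2, 5)): [3, 4, 2, 1, 5, 0]
After 8 (reverse(2, 4)): [3, 4, 5, 1, 2, 0]
After 9 (swap(2, 5)): [3, 4, 0, 1, 2, 5]
After 10 (swap(4, 3)): [3, 4, 0, 2, 1, 5]
After 11 (reverse(4, 5)): [3, 4, 0, 2, 5, 1]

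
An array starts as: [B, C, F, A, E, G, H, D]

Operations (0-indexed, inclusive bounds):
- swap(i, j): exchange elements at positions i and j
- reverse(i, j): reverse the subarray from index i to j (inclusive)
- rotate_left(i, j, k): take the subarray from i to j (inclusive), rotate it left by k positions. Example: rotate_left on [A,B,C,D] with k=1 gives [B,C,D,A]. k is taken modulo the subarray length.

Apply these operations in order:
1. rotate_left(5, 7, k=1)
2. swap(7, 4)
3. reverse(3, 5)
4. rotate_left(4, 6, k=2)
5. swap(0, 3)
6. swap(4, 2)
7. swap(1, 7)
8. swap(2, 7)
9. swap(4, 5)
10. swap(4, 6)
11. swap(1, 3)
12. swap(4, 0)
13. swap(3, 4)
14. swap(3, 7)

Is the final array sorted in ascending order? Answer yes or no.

Answer: yes

Derivation:
After 1 (rotate_left(5, 7, k=1)): [B, C, F, A, E, H, D, G]
After 2 (swap(7, 4)): [B, C, F, A, G, H, D, E]
After 3 (reverse(3, 5)): [B, C, F, H, G, A, D, E]
After 4 (rotate_left(4, 6, k=2)): [B, C, F, H, D, G, A, E]
After 5 (swap(0, 3)): [H, C, F, B, D, G, A, E]
After 6 (swap(4, 2)): [H, C, D, B, F, G, A, E]
After 7 (swap(1, 7)): [H, E, D, B, F, G, A, C]
After 8 (swap(2, 7)): [H, E, C, B, F, G, A, D]
After 9 (swap(4, 5)): [H, E, C, B, G, F, A, D]
After 10 (swap(4, 6)): [H, E, C, B, A, F, G, D]
After 11 (swap(1, 3)): [H, B, C, E, A, F, G, D]
After 12 (swap(4, 0)): [A, B, C, E, H, F, G, D]
After 13 (swap(3, 4)): [A, B, C, H, E, F, G, D]
After 14 (swap(3, 7)): [A, B, C, D, E, F, G, H]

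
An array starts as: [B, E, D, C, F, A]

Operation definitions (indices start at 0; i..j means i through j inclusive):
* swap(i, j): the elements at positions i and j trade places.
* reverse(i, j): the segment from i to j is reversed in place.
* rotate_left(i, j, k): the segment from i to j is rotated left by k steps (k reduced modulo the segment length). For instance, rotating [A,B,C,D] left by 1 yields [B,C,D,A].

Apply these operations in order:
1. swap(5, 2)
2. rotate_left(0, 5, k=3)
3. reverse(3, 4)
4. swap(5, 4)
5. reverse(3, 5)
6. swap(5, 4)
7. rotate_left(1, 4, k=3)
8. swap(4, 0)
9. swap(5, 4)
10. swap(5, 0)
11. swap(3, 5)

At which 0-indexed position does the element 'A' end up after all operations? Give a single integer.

Answer: 4

Derivation:
After 1 (swap(5, 2)): [B, E, A, C, F, D]
After 2 (rotate_left(0, 5, k=3)): [C, F, D, B, E, A]
After 3 (reverse(3, 4)): [C, F, D, E, B, A]
After 4 (swap(5, 4)): [C, F, D, E, A, B]
After 5 (reverse(3, 5)): [C, F, D, B, A, E]
After 6 (swap(5, 4)): [C, F, D, B, E, A]
After 7 (rotate_left(1, 4, k=3)): [C, E, F, D, B, A]
After 8 (swap(4, 0)): [B, E, F, D, C, A]
After 9 (swap(5, 4)): [B, E, F, D, A, C]
After 10 (swap(5, 0)): [C, E, F, D, A, B]
After 11 (swap(3, 5)): [C, E, F, B, A, D]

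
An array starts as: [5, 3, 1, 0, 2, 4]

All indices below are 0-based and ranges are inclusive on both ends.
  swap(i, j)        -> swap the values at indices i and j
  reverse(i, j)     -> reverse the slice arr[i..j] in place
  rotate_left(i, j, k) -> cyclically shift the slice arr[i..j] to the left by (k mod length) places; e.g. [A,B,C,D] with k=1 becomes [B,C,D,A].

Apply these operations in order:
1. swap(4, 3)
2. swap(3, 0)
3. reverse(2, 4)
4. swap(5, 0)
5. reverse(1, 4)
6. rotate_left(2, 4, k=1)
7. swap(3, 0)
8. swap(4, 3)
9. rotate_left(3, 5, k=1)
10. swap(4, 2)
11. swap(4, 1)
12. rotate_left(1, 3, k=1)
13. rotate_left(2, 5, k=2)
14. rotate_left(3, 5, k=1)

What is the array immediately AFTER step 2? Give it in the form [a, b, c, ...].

Answer: [2, 3, 1, 5, 0, 4]

Derivation:
After 1 (swap(4, 3)): [5, 3, 1, 2, 0, 4]
After 2 (swap(3, 0)): [2, 3, 1, 5, 0, 4]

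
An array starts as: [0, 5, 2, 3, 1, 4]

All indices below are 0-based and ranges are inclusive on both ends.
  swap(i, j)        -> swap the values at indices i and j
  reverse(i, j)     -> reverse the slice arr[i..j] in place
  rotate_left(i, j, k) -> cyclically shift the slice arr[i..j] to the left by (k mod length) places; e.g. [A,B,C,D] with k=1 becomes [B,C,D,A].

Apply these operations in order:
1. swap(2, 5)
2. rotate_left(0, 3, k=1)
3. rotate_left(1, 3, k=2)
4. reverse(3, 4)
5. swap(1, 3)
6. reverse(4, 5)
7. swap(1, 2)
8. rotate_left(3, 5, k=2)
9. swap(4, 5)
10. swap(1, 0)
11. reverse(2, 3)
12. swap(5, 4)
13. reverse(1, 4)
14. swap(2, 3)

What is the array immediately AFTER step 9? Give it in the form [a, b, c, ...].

After 1 (swap(2, 5)): [0, 5, 4, 3, 1, 2]
After 2 (rotate_left(0, 3, k=1)): [5, 4, 3, 0, 1, 2]
After 3 (rotate_left(1, 3, k=2)): [5, 0, 4, 3, 1, 2]
After 4 (reverse(3, 4)): [5, 0, 4, 1, 3, 2]
After 5 (swap(1, 3)): [5, 1, 4, 0, 3, 2]
After 6 (reverse(4, 5)): [5, 1, 4, 0, 2, 3]
After 7 (swap(1, 2)): [5, 4, 1, 0, 2, 3]
After 8 (rotate_left(3, 5, k=2)): [5, 4, 1, 3, 0, 2]
After 9 (swap(4, 5)): [5, 4, 1, 3, 2, 0]

Answer: [5, 4, 1, 3, 2, 0]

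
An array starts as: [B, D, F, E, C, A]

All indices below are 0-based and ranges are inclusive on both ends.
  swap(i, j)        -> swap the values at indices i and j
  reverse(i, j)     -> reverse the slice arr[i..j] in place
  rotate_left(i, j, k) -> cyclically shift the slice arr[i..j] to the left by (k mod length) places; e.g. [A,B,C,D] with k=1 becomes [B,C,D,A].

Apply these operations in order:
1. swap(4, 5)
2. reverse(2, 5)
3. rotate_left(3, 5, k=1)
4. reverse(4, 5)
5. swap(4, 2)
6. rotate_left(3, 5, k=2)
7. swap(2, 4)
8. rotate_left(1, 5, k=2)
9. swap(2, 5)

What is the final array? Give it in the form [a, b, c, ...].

After 1 (swap(4, 5)): [B, D, F, E, A, C]
After 2 (reverse(2, 5)): [B, D, C, A, E, F]
After 3 (rotate_left(3, 5, k=1)): [B, D, C, E, F, A]
After 4 (reverse(4, 5)): [B, D, C, E, A, F]
After 5 (swap(4, 2)): [B, D, A, E, C, F]
After 6 (rotate_left(3, 5, k=2)): [B, D, A, F, E, C]
After 7 (swap(2, 4)): [B, D, E, F, A, C]
After 8 (rotate_left(1, 5, k=2)): [B, F, A, C, D, E]
After 9 (swap(2, 5)): [B, F, E, C, D, A]

Answer: [B, F, E, C, D, A]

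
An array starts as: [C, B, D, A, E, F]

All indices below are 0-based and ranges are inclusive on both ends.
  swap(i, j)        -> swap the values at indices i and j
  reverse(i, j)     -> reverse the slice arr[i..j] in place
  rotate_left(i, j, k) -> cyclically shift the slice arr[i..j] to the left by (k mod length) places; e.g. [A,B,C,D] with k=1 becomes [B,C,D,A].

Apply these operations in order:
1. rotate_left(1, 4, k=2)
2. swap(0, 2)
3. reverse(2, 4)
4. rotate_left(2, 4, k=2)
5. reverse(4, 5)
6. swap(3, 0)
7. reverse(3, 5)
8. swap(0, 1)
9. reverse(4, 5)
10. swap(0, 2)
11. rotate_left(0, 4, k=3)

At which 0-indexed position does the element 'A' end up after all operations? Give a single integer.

Answer: 4

Derivation:
After 1 (rotate_left(1, 4, k=2)): [C, A, E, B, D, F]
After 2 (swap(0, 2)): [E, A, C, B, D, F]
After 3 (reverse(2, 4)): [E, A, D, B, C, F]
After 4 (rotate_left(2, 4, k=2)): [E, A, C, D, B, F]
After 5 (reverse(4, 5)): [E, A, C, D, F, B]
After 6 (swap(3, 0)): [D, A, C, E, F, B]
After 7 (reverse(3, 5)): [D, A, C, B, F, E]
After 8 (swap(0, 1)): [A, D, C, B, F, E]
After 9 (reverse(4, 5)): [A, D, C, B, E, F]
After 10 (swap(0, 2)): [C, D, A, B, E, F]
After 11 (rotate_left(0, 4, k=3)): [B, E, C, D, A, F]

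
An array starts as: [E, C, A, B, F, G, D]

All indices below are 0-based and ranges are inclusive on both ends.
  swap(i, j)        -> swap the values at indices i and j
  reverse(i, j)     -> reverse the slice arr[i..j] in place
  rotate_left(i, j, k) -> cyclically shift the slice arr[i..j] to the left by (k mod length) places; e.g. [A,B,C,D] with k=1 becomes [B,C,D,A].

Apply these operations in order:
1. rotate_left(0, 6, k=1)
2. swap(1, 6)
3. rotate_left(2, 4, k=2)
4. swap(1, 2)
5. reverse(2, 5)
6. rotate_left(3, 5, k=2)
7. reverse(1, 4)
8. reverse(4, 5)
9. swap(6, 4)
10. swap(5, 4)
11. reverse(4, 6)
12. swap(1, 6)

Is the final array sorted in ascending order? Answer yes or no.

After 1 (rotate_left(0, 6, k=1)): [C, A, B, F, G, D, E]
After 2 (swap(1, 6)): [C, E, B, F, G, D, A]
After 3 (rotate_left(2, 4, k=2)): [C, E, G, B, F, D, A]
After 4 (swap(1, 2)): [C, G, E, B, F, D, A]
After 5 (reverse(2, 5)): [C, G, D, F, B, E, A]
After 6 (rotate_left(3, 5, k=2)): [C, G, D, E, F, B, A]
After 7 (reverse(1, 4)): [C, F, E, D, G, B, A]
After 8 (reverse(4, 5)): [C, F, E, D, B, G, A]
After 9 (swap(6, 4)): [C, F, E, D, A, G, B]
After 10 (swap(5, 4)): [C, F, E, D, G, A, B]
After 11 (reverse(4, 6)): [C, F, E, D, B, A, G]
After 12 (swap(1, 6)): [C, G, E, D, B, A, F]

Answer: no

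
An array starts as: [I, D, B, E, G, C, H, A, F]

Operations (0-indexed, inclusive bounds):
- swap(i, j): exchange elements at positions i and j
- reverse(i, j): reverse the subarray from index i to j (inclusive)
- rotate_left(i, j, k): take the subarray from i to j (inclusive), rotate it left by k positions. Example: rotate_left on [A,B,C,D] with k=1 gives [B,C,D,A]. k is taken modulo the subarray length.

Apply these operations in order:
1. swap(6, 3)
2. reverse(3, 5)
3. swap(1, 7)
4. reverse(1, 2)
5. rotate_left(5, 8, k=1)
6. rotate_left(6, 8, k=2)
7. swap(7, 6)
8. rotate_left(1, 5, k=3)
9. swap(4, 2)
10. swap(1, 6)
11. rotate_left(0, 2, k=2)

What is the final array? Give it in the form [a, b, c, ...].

Answer: [A, I, D, B, E, C, G, H, F]

Derivation:
After 1 (swap(6, 3)): [I, D, B, H, G, C, E, A, F]
After 2 (reverse(3, 5)): [I, D, B, C, G, H, E, A, F]
After 3 (swap(1, 7)): [I, A, B, C, G, H, E, D, F]
After 4 (reverse(1, 2)): [I, B, A, C, G, H, E, D, F]
After 5 (rotate_left(5, 8, k=1)): [I, B, A, C, G, E, D, F, H]
After 6 (rotate_left(6, 8, k=2)): [I, B, A, C, G, E, H, D, F]
After 7 (swap(7, 6)): [I, B, A, C, G, E, D, H, F]
After 8 (rotate_left(1, 5, k=3)): [I, G, E, B, A, C, D, H, F]
After 9 (swap(4, 2)): [I, G, A, B, E, C, D, H, F]
After 10 (swap(1, 6)): [I, D, A, B, E, C, G, H, F]
After 11 (rotate_left(0, 2, k=2)): [A, I, D, B, E, C, G, H, F]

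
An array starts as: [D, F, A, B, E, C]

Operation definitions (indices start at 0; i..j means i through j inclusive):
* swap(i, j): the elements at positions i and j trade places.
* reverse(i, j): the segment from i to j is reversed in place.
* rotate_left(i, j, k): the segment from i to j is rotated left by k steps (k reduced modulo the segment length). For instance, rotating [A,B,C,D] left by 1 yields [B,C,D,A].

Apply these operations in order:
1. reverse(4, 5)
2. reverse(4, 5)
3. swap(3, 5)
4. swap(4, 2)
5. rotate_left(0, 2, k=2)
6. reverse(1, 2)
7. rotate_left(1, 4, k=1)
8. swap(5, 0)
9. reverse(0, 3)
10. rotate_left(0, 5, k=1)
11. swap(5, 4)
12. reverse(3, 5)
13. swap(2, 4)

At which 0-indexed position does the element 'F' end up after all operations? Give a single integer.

Answer: 5

Derivation:
After 1 (reverse(4, 5)): [D, F, A, B, C, E]
After 2 (reverse(4, 5)): [D, F, A, B, E, C]
After 3 (swap(3, 5)): [D, F, A, C, E, B]
After 4 (swap(4, 2)): [D, F, E, C, A, B]
After 5 (rotate_left(0, 2, k=2)): [E, D, F, C, A, B]
After 6 (reverse(1, 2)): [E, F, D, C, A, B]
After 7 (rotate_left(1, 4, k=1)): [E, D, C, A, F, B]
After 8 (swap(5, 0)): [B, D, C, A, F, E]
After 9 (reverse(0, 3)): [A, C, D, B, F, E]
After 10 (rotate_left(0, 5, k=1)): [C, D, B, F, E, A]
After 11 (swap(5, 4)): [C, D, B, F, A, E]
After 12 (reverse(3, 5)): [C, D, B, E, A, F]
After 13 (swap(2, 4)): [C, D, A, E, B, F]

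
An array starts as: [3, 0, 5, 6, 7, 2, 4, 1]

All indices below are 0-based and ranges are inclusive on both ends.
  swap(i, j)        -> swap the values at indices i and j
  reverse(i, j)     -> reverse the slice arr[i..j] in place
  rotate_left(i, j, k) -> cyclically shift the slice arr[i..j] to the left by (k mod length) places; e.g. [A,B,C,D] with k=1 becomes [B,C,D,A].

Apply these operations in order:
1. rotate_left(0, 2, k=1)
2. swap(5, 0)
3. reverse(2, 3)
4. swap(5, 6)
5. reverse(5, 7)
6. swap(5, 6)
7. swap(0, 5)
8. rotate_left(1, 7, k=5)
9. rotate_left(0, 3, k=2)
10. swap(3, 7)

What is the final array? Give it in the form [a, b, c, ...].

Answer: [4, 5, 0, 2, 6, 3, 7, 1]

Derivation:
After 1 (rotate_left(0, 2, k=1)): [0, 5, 3, 6, 7, 2, 4, 1]
After 2 (swap(5, 0)): [2, 5, 3, 6, 7, 0, 4, 1]
After 3 (reverse(2, 3)): [2, 5, 6, 3, 7, 0, 4, 1]
After 4 (swap(5, 6)): [2, 5, 6, 3, 7, 4, 0, 1]
After 5 (reverse(5, 7)): [2, 5, 6, 3, 7, 1, 0, 4]
After 6 (swap(5, 6)): [2, 5, 6, 3, 7, 0, 1, 4]
After 7 (swap(0, 5)): [0, 5, 6, 3, 7, 2, 1, 4]
After 8 (rotate_left(1, 7, k=5)): [0, 1, 4, 5, 6, 3, 7, 2]
After 9 (rotate_left(0, 3, k=2)): [4, 5, 0, 1, 6, 3, 7, 2]
After 10 (swap(3, 7)): [4, 5, 0, 2, 6, 3, 7, 1]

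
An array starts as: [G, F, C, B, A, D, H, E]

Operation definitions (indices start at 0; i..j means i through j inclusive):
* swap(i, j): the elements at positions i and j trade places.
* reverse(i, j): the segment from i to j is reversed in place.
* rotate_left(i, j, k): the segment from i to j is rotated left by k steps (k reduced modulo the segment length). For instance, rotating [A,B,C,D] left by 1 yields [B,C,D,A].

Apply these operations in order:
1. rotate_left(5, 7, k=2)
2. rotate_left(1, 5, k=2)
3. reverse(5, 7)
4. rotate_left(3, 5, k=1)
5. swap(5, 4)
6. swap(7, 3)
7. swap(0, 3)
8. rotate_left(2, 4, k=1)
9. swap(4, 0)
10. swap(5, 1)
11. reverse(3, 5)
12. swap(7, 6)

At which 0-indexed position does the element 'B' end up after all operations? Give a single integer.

After 1 (rotate_left(5, 7, k=2)): [G, F, C, B, A, E, D, H]
After 2 (rotate_left(1, 5, k=2)): [G, B, A, E, F, C, D, H]
After 3 (reverse(5, 7)): [G, B, A, E, F, H, D, C]
After 4 (rotate_left(3, 5, k=1)): [G, B, A, F, H, E, D, C]
After 5 (swap(5, 4)): [G, B, A, F, E, H, D, C]
After 6 (swap(7, 3)): [G, B, A, C, E, H, D, F]
After 7 (swap(0, 3)): [C, B, A, G, E, H, D, F]
After 8 (rotate_left(2, 4, k=1)): [C, B, G, E, A, H, D, F]
After 9 (swap(4, 0)): [A, B, G, E, C, H, D, F]
After 10 (swap(5, 1)): [A, H, G, E, C, B, D, F]
After 11 (reverse(3, 5)): [A, H, G, B, C, E, D, F]
After 12 (swap(7, 6)): [A, H, G, B, C, E, F, D]

Answer: 3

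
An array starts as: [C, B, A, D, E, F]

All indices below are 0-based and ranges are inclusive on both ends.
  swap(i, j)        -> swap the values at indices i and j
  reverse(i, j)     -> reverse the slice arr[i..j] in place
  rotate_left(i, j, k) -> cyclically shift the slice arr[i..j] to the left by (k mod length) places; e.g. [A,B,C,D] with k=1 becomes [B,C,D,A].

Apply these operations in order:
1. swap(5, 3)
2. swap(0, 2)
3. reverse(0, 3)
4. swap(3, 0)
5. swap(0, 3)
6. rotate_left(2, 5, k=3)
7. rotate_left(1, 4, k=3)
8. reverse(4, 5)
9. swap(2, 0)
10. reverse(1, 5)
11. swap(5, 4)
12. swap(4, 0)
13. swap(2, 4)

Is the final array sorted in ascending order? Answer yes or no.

Answer: yes

Derivation:
After 1 (swap(5, 3)): [C, B, A, F, E, D]
After 2 (swap(0, 2)): [A, B, C, F, E, D]
After 3 (reverse(0, 3)): [F, C, B, A, E, D]
After 4 (swap(3, 0)): [A, C, B, F, E, D]
After 5 (swap(0, 3)): [F, C, B, A, E, D]
After 6 (rotate_left(2, 5, k=3)): [F, C, D, B, A, E]
After 7 (rotate_left(1, 4, k=3)): [F, A, C, D, B, E]
After 8 (reverse(4, 5)): [F, A, C, D, E, B]
After 9 (swap(2, 0)): [C, A, F, D, E, B]
After 10 (reverse(1, 5)): [C, B, E, D, F, A]
After 11 (swap(5, 4)): [C, B, E, D, A, F]
After 12 (swap(4, 0)): [A, B, E, D, C, F]
After 13 (swap(2, 4)): [A, B, C, D, E, F]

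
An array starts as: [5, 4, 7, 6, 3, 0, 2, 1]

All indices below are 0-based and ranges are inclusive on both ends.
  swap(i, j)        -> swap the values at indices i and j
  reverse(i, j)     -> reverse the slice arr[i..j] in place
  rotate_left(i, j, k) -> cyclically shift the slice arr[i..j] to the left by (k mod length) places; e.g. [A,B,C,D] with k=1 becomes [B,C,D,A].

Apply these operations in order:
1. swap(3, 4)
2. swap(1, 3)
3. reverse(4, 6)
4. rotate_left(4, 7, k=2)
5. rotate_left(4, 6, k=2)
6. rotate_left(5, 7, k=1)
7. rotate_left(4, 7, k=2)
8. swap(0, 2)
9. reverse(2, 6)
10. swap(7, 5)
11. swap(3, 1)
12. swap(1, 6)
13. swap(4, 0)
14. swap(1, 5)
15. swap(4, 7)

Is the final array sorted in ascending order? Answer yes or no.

After 1 (swap(3, 4)): [5, 4, 7, 3, 6, 0, 2, 1]
After 2 (swap(1, 3)): [5, 3, 7, 4, 6, 0, 2, 1]
After 3 (reverse(4, 6)): [5, 3, 7, 4, 2, 0, 6, 1]
After 4 (rotate_left(4, 7, k=2)): [5, 3, 7, 4, 6, 1, 2, 0]
After 5 (rotate_left(4, 6, k=2)): [5, 3, 7, 4, 2, 6, 1, 0]
After 6 (rotate_left(5, 7, k=1)): [5, 3, 7, 4, 2, 1, 0, 6]
After 7 (rotate_left(4, 7, k=2)): [5, 3, 7, 4, 0, 6, 2, 1]
After 8 (swap(0, 2)): [7, 3, 5, 4, 0, 6, 2, 1]
After 9 (reverse(2, 6)): [7, 3, 2, 6, 0, 4, 5, 1]
After 10 (swap(7, 5)): [7, 3, 2, 6, 0, 1, 5, 4]
After 11 (swap(3, 1)): [7, 6, 2, 3, 0, 1, 5, 4]
After 12 (swap(1, 6)): [7, 5, 2, 3, 0, 1, 6, 4]
After 13 (swap(4, 0)): [0, 5, 2, 3, 7, 1, 6, 4]
After 14 (swap(1, 5)): [0, 1, 2, 3, 7, 5, 6, 4]
After 15 (swap(4, 7)): [0, 1, 2, 3, 4, 5, 6, 7]

Answer: yes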